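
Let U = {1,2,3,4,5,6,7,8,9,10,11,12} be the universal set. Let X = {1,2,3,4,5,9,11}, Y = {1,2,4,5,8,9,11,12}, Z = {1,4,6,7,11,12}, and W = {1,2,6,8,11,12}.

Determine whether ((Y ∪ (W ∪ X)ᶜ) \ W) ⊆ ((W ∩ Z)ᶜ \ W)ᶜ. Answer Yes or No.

W ∪ X = {1,2,3,4,5,6,8,9,11,12}
(W ∪ X)ᶜ = {7,10}
Y ∪ (W ∪ X)ᶜ = {1,2,4,5,7,8,9,10,11,12}
(Y ∪ (W ∪ X)ᶜ) \ W = {4,5,7,9,10}
W ∩ Z = {1,6,11,12}
(W ∩ Z)ᶜ = {2,3,4,5,7,8,9,10}
(W ∩ Z)ᶜ \ W = {3,4,5,7,9,10}
((W ∩ Z)ᶜ \ W)ᶜ = {1,2,6,8,11,12}
4 ∈ (Y ∪ (W ∪ X)ᶜ) \ W but 4 ∉ ((W ∩ Z)ᶜ \ W)ᶜ, so the inclusion fails.

No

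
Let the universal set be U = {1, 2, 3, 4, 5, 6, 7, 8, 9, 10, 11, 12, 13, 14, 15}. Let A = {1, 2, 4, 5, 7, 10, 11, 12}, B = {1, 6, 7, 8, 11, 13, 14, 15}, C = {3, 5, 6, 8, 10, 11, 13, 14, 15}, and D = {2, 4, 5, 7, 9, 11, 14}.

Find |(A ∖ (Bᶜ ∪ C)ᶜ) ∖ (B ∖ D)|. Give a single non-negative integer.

6

Bᶜ = {2, 3, 4, 5, 9, 10, 12}
Bᶜ ∪ C = {2, 3, 4, 5, 6, 8, 9, 10, 11, 12, 13, 14, 15}
(Bᶜ ∪ C)ᶜ = {1, 7}
A ∖ (Bᶜ ∪ C)ᶜ = {2, 4, 5, 10, 11, 12}
B ∖ D = {1, 6, 8, 13, 15}
(A ∖ (Bᶜ ∪ C)ᶜ) ∖ (B ∖ D) = {2, 4, 5, 10, 11, 12}
|(A ∖ (Bᶜ ∪ C)ᶜ) ∖ (B ∖ D)| = 6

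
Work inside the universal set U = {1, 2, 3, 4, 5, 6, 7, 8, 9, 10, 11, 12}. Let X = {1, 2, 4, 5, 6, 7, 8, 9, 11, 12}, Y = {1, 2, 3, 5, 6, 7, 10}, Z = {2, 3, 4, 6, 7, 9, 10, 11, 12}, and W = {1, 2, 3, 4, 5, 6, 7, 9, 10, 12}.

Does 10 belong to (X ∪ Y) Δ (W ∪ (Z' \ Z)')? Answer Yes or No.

10 ∉ X and 10 ∈ Y, so 10 ∈ X ∪ Y
10 ∈ Z, so 10 ∉ Z'
10 ∉ Z' and 10 ∈ Z, so 10 ∉ Z' \ Z
10 ∈ (Z' \ Z)' since 10 ∉ (Z' \ Z)
10 ∈ W and 10 ∈ (Z' \ Z)', so 10 ∈ W ∪ (Z' \ Z)'
10 ∈ (X ∪ Y) and 10 ∈ (W ∪ (Z' \ Z)'), so 10 ∉ (X ∪ Y) Δ (W ∪ (Z' \ Z)')

No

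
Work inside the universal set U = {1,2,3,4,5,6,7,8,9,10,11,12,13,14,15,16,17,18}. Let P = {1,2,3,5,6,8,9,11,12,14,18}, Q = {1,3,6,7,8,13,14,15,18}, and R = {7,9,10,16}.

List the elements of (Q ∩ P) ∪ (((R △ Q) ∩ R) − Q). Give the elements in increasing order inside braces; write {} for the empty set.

{1,3,6,8,9,10,14,16,18}

Q ∩ P = {1,3,6,8,14,18}
R △ Q = {1,3,6,8,9,10,13,14,15,16,18}
(R △ Q) ∩ R = {9,10,16}
((R △ Q) ∩ R) − Q = {9,10,16}
(Q ∩ P) ∪ (((R △ Q) ∩ R) − Q) = {1,3,6,8,9,10,14,16,18}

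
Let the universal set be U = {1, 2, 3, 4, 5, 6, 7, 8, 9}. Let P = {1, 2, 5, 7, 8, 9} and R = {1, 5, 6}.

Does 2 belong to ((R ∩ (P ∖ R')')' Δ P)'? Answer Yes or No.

Yes

2 ∉ R, so 2 ∈ R'
2 ∈ P and 2 ∈ R', so 2 ∉ P ∖ R'
2 ∈ (P ∖ R')' since 2 ∉ (P ∖ R')
2 ∉ R and 2 ∈ (P ∖ R')', so 2 ∉ R ∩ (P ∖ R')'
2 ∈ (R ∩ (P ∖ R')')' since 2 ∉ (R ∩ (P ∖ R')')
2 ∈ (R ∩ (P ∖ R')')' and 2 ∈ P, so 2 ∉ (R ∩ (P ∖ R')')' Δ P
2 ∈ ((R ∩ (P ∖ R')')' Δ P)' since 2 ∉ ((R ∩ (P ∖ R')')' Δ P)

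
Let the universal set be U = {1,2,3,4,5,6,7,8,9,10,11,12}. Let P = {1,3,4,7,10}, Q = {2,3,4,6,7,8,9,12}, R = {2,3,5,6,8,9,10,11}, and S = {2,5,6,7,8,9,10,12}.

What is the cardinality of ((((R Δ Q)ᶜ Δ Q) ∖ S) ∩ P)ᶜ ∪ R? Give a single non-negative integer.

R Δ Q = {4,5,7,10,11,12}
(R Δ Q)ᶜ = {1,2,3,6,8,9}
(R Δ Q)ᶜ Δ Q = {1,4,7,12}
((R Δ Q)ᶜ Δ Q) ∖ S = {1,4}
(((R Δ Q)ᶜ Δ Q) ∖ S) ∩ P = {1,4}
((((R Δ Q)ᶜ Δ Q) ∖ S) ∩ P)ᶜ = {2,3,5,6,7,8,9,10,11,12}
((((R Δ Q)ᶜ Δ Q) ∖ S) ∩ P)ᶜ ∪ R = {2,3,5,6,7,8,9,10,11,12}
|((((R Δ Q)ᶜ Δ Q) ∖ S) ∩ P)ᶜ ∪ R| = 10

10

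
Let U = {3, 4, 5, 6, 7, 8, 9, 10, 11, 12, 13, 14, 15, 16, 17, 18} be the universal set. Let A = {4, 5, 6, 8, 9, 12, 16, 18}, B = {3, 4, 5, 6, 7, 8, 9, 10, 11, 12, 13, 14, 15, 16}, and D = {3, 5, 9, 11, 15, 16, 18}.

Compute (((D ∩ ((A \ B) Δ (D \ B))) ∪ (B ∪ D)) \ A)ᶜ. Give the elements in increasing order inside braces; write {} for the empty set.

A \ B = {18}
D \ B = {18}
(A \ B) Δ (D \ B) = {}
D ∩ ((A \ B) Δ (D \ B)) = {}
B ∪ D = {3, 4, 5, 6, 7, 8, 9, 10, 11, 12, 13, 14, 15, 16, 18}
(D ∩ ((A \ B) Δ (D \ B))) ∪ (B ∪ D) = {3, 4, 5, 6, 7, 8, 9, 10, 11, 12, 13, 14, 15, 16, 18}
((D ∩ ((A \ B) Δ (D \ B))) ∪ (B ∪ D)) \ A = {3, 7, 10, 11, 13, 14, 15}
(((D ∩ ((A \ B) Δ (D \ B))) ∪ (B ∪ D)) \ A)ᶜ = {4, 5, 6, 8, 9, 12, 16, 17, 18}

{4, 5, 6, 8, 9, 12, 16, 17, 18}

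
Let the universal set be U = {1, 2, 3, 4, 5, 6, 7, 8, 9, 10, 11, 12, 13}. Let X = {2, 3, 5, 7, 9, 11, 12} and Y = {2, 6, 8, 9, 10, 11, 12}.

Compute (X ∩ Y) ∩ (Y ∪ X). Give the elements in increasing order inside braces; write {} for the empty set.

X ∩ Y = {2, 9, 11, 12}
Y ∪ X = {2, 3, 5, 6, 7, 8, 9, 10, 11, 12}
(X ∩ Y) ∩ (Y ∪ X) = {2, 9, 11, 12}

{2, 9, 11, 12}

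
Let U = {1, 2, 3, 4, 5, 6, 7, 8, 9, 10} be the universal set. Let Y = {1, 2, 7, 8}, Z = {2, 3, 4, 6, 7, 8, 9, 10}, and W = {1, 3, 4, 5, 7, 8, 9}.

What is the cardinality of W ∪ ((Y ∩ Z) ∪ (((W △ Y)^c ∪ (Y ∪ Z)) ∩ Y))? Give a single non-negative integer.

8

Y ∩ Z = {2, 7, 8}
W △ Y = {2, 3, 4, 5, 9}
(W △ Y)^c = {1, 6, 7, 8, 10}
Y ∪ Z = {1, 2, 3, 4, 6, 7, 8, 9, 10}
(W △ Y)^c ∪ (Y ∪ Z) = {1, 2, 3, 4, 6, 7, 8, 9, 10}
((W △ Y)^c ∪ (Y ∪ Z)) ∩ Y = {1, 2, 7, 8}
(Y ∩ Z) ∪ (((W △ Y)^c ∪ (Y ∪ Z)) ∩ Y) = {1, 2, 7, 8}
W ∪ ((Y ∩ Z) ∪ (((W △ Y)^c ∪ (Y ∪ Z)) ∩ Y)) = {1, 2, 3, 4, 5, 7, 8, 9}
|W ∪ ((Y ∩ Z) ∪ (((W △ Y)^c ∪ (Y ∪ Z)) ∩ Y))| = 8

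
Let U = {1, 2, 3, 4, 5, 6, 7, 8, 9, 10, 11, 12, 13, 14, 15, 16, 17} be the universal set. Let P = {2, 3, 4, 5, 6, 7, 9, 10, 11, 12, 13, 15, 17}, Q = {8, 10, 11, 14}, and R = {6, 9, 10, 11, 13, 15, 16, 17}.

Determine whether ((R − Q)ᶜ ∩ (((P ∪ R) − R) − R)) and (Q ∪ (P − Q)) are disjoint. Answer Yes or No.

No

R − Q = {6, 9, 13, 15, 16, 17}
(R − Q)ᶜ = {1, 2, 3, 4, 5, 7, 8, 10, 11, 12, 14}
P ∪ R = {2, 3, 4, 5, 6, 7, 9, 10, 11, 12, 13, 15, 16, 17}
(P ∪ R) − R = {2, 3, 4, 5, 7, 12}
((P ∪ R) − R) − R = {2, 3, 4, 5, 7, 12}
(R − Q)ᶜ ∩ (((P ∪ R) − R) − R) = {2, 3, 4, 5, 7, 12}
P − Q = {2, 3, 4, 5, 6, 7, 9, 12, 13, 15, 17}
Q ∪ (P − Q) = {2, 3, 4, 5, 6, 7, 8, 9, 10, 11, 12, 13, 14, 15, 17}
2 lies in both, so they are not disjoint.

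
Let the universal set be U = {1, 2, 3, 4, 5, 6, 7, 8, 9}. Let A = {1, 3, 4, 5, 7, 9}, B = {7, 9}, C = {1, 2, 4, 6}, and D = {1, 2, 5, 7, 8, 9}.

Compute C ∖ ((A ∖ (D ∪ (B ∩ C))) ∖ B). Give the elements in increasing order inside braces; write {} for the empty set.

B ∩ C = {}
D ∪ (B ∩ C) = {1, 2, 5, 7, 8, 9}
A ∖ (D ∪ (B ∩ C)) = {3, 4}
(A ∖ (D ∪ (B ∩ C))) ∖ B = {3, 4}
C ∖ ((A ∖ (D ∪ (B ∩ C))) ∖ B) = {1, 2, 6}

{1, 2, 6}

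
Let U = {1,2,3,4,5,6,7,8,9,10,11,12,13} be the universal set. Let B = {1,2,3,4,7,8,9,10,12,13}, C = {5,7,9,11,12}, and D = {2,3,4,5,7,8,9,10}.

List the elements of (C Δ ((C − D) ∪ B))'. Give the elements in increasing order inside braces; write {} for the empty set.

{6,7,9,11,12}

C − D = {11,12}
(C − D) ∪ B = {1,2,3,4,7,8,9,10,11,12,13}
C Δ ((C − D) ∪ B) = {1,2,3,4,5,8,10,13}
(C Δ ((C − D) ∪ B))' = {6,7,9,11,12}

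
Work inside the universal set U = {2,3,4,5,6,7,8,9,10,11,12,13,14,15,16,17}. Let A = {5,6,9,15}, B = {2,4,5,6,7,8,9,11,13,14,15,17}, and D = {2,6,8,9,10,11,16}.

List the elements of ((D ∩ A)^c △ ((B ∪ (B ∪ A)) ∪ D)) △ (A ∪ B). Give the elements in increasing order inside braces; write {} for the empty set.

{2,3,4,5,7,8,11,12,13,14,15,17}

D ∩ A = {6,9}
(D ∩ A)^c = {2,3,4,5,7,8,10,11,12,13,14,15,16,17}
B ∪ A = {2,4,5,6,7,8,9,11,13,14,15,17}
B ∪ (B ∪ A) = {2,4,5,6,7,8,9,11,13,14,15,17}
(B ∪ (B ∪ A)) ∪ D = {2,4,5,6,7,8,9,10,11,13,14,15,16,17}
(D ∩ A)^c △ ((B ∪ (B ∪ A)) ∪ D) = {3,6,9,12}
A ∪ B = {2,4,5,6,7,8,9,11,13,14,15,17}
((D ∩ A)^c △ ((B ∪ (B ∪ A)) ∪ D)) △ (A ∪ B) = {2,3,4,5,7,8,11,12,13,14,15,17}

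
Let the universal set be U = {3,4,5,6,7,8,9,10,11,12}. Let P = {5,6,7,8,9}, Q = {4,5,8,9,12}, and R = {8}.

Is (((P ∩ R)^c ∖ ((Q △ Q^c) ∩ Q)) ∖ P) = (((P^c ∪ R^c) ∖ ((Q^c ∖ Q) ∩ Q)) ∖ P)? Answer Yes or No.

P ∩ R = {8}
(P ∩ R)^c = {3,4,5,6,7,9,10,11,12}
Q^c = {3,6,7,10,11}
Q △ Q^c = {3,4,5,6,7,8,9,10,11,12}
(Q △ Q^c) ∩ Q = {4,5,8,9,12}
(P ∩ R)^c ∖ ((Q △ Q^c) ∩ Q) = {3,6,7,10,11}
((P ∩ R)^c ∖ ((Q △ Q^c) ∩ Q)) ∖ P = {3,10,11}
P^c = {3,4,10,11,12}
R^c = {3,4,5,6,7,9,10,11,12}
P^c ∪ R^c = {3,4,5,6,7,9,10,11,12}
Q^c ∖ Q = {3,6,7,10,11}
(Q^c ∖ Q) ∩ Q = {}
(P^c ∪ R^c) ∖ ((Q^c ∖ Q) ∩ Q) = {3,4,5,6,7,9,10,11,12}
((P^c ∪ R^c) ∖ ((Q^c ∖ Q) ∩ Q)) ∖ P = {3,4,10,11,12}
4 ∈ ((P^c ∪ R^c) ∖ ((Q^c ∖ Q) ∩ Q)) ∖ P but 4 ∉ ((P ∩ R)^c ∖ ((Q △ Q^c) ∩ Q)) ∖ P, so they differ.

No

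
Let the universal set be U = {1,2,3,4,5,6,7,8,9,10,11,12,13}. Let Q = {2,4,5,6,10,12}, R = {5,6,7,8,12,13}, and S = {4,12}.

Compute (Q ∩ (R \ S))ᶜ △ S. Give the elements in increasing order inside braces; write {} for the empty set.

R \ S = {5,6,7,8,13}
Q ∩ (R \ S) = {5,6}
(Q ∩ (R \ S))ᶜ = {1,2,3,4,7,8,9,10,11,12,13}
(Q ∩ (R \ S))ᶜ △ S = {1,2,3,7,8,9,10,11,13}

{1,2,3,7,8,9,10,11,13}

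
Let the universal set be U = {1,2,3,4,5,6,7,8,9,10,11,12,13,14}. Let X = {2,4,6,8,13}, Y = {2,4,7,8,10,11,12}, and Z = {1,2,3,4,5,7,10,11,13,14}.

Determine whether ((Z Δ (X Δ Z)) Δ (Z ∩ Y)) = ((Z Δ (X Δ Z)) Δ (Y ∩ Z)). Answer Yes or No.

X Δ Z = {1,3,5,6,7,8,10,11,14}
Z Δ (X Δ Z) = {2,4,6,8,13}
Z ∩ Y = {2,4,7,10,11}
(Z Δ (X Δ Z)) Δ (Z ∩ Y) = {6,7,8,10,11,13}
Y ∩ Z = {2,4,7,10,11}
(Z Δ (X Δ Z)) Δ (Y ∩ Z) = {6,7,8,10,11,13}
Both equal {6,7,8,10,11,13}, so (Z Δ (X Δ Z)) Δ (Z ∩ Y) = (Z Δ (X Δ Z)) Δ (Y ∩ Z).

Yes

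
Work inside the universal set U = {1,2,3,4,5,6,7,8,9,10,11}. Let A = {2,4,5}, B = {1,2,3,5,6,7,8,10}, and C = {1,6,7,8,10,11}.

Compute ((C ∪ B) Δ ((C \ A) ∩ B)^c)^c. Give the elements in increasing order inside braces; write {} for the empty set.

C ∪ B = {1,2,3,5,6,7,8,10,11}
C \ A = {1,6,7,8,10,11}
(C \ A) ∩ B = {1,6,7,8,10}
((C \ A) ∩ B)^c = {2,3,4,5,9,11}
(C ∪ B) Δ ((C \ A) ∩ B)^c = {1,4,6,7,8,9,10}
((C ∪ B) Δ ((C \ A) ∩ B)^c)^c = {2,3,5,11}

{2,3,5,11}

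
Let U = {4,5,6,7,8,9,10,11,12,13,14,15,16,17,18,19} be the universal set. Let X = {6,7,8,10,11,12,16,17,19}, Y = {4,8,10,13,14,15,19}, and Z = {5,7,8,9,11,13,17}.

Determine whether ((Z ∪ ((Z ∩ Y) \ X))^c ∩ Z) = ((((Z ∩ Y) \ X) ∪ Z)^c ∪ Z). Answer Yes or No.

No

Z ∩ Y = {8,13}
(Z ∩ Y) \ X = {13}
Z ∪ ((Z ∩ Y) \ X) = {5,7,8,9,11,13,17}
(Z ∪ ((Z ∩ Y) \ X))^c = {4,6,10,12,14,15,16,18,19}
(Z ∪ ((Z ∩ Y) \ X))^c ∩ Z = {}
((Z ∩ Y) \ X) ∪ Z = {5,7,8,9,11,13,17}
(((Z ∩ Y) \ X) ∪ Z)^c = {4,6,10,12,14,15,16,18,19}
(((Z ∩ Y) \ X) ∪ Z)^c ∪ Z = {4,5,6,7,8,9,10,11,12,13,14,15,16,17,18,19}
4 ∈ (((Z ∩ Y) \ X) ∪ Z)^c ∪ Z but 4 ∉ (Z ∪ ((Z ∩ Y) \ X))^c ∩ Z, so they differ.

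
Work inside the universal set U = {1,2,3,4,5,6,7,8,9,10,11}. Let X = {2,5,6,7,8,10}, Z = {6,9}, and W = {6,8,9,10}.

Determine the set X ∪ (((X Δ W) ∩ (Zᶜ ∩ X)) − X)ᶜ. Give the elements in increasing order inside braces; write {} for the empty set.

X Δ W = {2,5,7,9}
Zᶜ = {1,2,3,4,5,7,8,10,11}
Zᶜ ∩ X = {2,5,7,8,10}
(X Δ W) ∩ (Zᶜ ∩ X) = {2,5,7}
((X Δ W) ∩ (Zᶜ ∩ X)) − X = {}
(((X Δ W) ∩ (Zᶜ ∩ X)) − X)ᶜ = {1,2,3,4,5,6,7,8,9,10,11}
X ∪ (((X Δ W) ∩ (Zᶜ ∩ X)) − X)ᶜ = {1,2,3,4,5,6,7,8,9,10,11}

{1,2,3,4,5,6,7,8,9,10,11}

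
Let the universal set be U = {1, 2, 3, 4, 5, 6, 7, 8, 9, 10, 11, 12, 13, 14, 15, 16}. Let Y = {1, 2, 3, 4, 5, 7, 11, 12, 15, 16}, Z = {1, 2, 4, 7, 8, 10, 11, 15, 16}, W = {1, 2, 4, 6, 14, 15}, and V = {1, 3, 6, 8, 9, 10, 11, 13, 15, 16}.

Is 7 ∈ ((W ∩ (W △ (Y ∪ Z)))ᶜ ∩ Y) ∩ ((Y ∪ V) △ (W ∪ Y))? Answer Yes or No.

No

7 ∈ Y and 7 ∈ Z, so 7 ∈ Y ∪ Z
7 ∉ W and 7 ∈ (Y ∪ Z), so 7 ∈ W △ (Y ∪ Z)
7 ∉ W and 7 ∈ (W △ (Y ∪ Z)), so 7 ∉ W ∩ (W △ (Y ∪ Z))
7 ∈ (W ∩ (W △ (Y ∪ Z)))ᶜ since 7 ∉ (W ∩ (W △ (Y ∪ Z)))
7 ∈ (W ∩ (W △ (Y ∪ Z)))ᶜ and 7 ∈ Y, so 7 ∈ (W ∩ (W △ (Y ∪ Z)))ᶜ ∩ Y
7 ∈ Y and 7 ∉ V, so 7 ∈ Y ∪ V
7 ∉ W and 7 ∈ Y, so 7 ∈ W ∪ Y
7 ∈ (Y ∪ V) and 7 ∈ (W ∪ Y), so 7 ∉ (Y ∪ V) △ (W ∪ Y)
7 ∈ ((W ∩ (W △ (Y ∪ Z)))ᶜ ∩ Y) and 7 ∉ ((Y ∪ V) △ (W ∪ Y)), so 7 ∉ ((W ∩ (W △ (Y ∪ Z)))ᶜ ∩ Y) ∩ ((Y ∪ V) △ (W ∪ Y))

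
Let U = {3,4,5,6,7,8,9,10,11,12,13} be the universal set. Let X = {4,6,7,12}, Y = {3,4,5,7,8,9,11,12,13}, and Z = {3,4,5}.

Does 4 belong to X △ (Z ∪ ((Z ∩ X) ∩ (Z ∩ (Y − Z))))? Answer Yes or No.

4 ∈ Z and 4 ∈ X, so 4 ∈ Z ∩ X
4 ∈ Y and 4 ∈ Z, so 4 ∉ Y − Z
4 ∈ Z and 4 ∉ (Y − Z), so 4 ∉ Z ∩ (Y − Z)
4 ∈ (Z ∩ X) and 4 ∉ (Z ∩ (Y − Z)), so 4 ∉ (Z ∩ X) ∩ (Z ∩ (Y − Z))
4 ∈ Z and 4 ∉ ((Z ∩ X) ∩ (Z ∩ (Y − Z))), so 4 ∈ Z ∪ ((Z ∩ X) ∩ (Z ∩ (Y − Z)))
4 ∈ X and 4 ∈ (Z ∪ ((Z ∩ X) ∩ (Z ∩ (Y − Z)))), so 4 ∉ X △ (Z ∪ ((Z ∩ X) ∩ (Z ∩ (Y − Z))))

No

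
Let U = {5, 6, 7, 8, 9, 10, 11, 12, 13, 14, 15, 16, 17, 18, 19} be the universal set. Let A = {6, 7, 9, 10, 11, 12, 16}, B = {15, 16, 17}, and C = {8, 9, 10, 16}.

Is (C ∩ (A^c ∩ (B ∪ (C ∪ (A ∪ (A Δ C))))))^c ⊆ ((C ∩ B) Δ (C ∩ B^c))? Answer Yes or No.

No

A^c = {5, 8, 13, 14, 15, 17, 18, 19}
A Δ C = {6, 7, 8, 11, 12}
A ∪ (A Δ C) = {6, 7, 8, 9, 10, 11, 12, 16}
C ∪ (A ∪ (A Δ C)) = {6, 7, 8, 9, 10, 11, 12, 16}
B ∪ (C ∪ (A ∪ (A Δ C))) = {6, 7, 8, 9, 10, 11, 12, 15, 16, 17}
A^c ∩ (B ∪ (C ∪ (A ∪ (A Δ C)))) = {8, 15, 17}
C ∩ (A^c ∩ (B ∪ (C ∪ (A ∪ (A Δ C))))) = {8}
(C ∩ (A^c ∩ (B ∪ (C ∪ (A ∪ (A Δ C))))))^c = {5, 6, 7, 9, 10, 11, 12, 13, 14, 15, 16, 17, 18, 19}
C ∩ B = {16}
B^c = {5, 6, 7, 8, 9, 10, 11, 12, 13, 14, 18, 19}
C ∩ B^c = {8, 9, 10}
(C ∩ B) Δ (C ∩ B^c) = {8, 9, 10, 16}
5 ∈ (C ∩ (A^c ∩ (B ∪ (C ∪ (A ∪ (A Δ C))))))^c but 5 ∉ (C ∩ B) Δ (C ∩ B^c), so the inclusion fails.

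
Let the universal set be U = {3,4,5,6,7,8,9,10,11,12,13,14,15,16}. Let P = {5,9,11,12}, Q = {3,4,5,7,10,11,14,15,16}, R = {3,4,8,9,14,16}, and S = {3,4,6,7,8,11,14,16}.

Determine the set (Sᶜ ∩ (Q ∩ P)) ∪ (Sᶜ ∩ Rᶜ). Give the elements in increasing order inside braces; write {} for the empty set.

Sᶜ = {5,9,10,12,13,15}
Q ∩ P = {5,11}
Sᶜ ∩ (Q ∩ P) = {5}
Rᶜ = {5,6,7,10,11,12,13,15}
Sᶜ ∩ Rᶜ = {5,10,12,13,15}
(Sᶜ ∩ (Q ∩ P)) ∪ (Sᶜ ∩ Rᶜ) = {5,10,12,13,15}

{5,10,12,13,15}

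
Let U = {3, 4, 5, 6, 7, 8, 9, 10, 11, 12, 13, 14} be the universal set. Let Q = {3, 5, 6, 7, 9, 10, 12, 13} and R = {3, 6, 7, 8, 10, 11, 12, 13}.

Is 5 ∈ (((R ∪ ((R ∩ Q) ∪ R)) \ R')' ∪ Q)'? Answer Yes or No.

5 ∉ R and 5 ∈ Q, so 5 ∉ R ∩ Q
5 ∉ (R ∩ Q) and 5 ∉ R, so 5 ∉ (R ∩ Q) ∪ R
5 ∉ R and 5 ∉ ((R ∩ Q) ∪ R), so 5 ∉ R ∪ ((R ∩ Q) ∪ R)
5 ∉ R, so 5 ∈ R'
5 ∉ (R ∪ ((R ∩ Q) ∪ R)) and 5 ∈ R', so 5 ∉ (R ∪ ((R ∩ Q) ∪ R)) \ R'
5 ∈ ((R ∪ ((R ∩ Q) ∪ R)) \ R')' since 5 ∉ ((R ∪ ((R ∩ Q) ∪ R)) \ R')
5 ∈ ((R ∪ ((R ∩ Q) ∪ R)) \ R')' and 5 ∈ Q, so 5 ∈ ((R ∪ ((R ∩ Q) ∪ R)) \ R')' ∪ Q
5 ∉ (((R ∪ ((R ∩ Q) ∪ R)) \ R')' ∪ Q)' since 5 ∈ (((R ∪ ((R ∩ Q) ∪ R)) \ R')' ∪ Q)

No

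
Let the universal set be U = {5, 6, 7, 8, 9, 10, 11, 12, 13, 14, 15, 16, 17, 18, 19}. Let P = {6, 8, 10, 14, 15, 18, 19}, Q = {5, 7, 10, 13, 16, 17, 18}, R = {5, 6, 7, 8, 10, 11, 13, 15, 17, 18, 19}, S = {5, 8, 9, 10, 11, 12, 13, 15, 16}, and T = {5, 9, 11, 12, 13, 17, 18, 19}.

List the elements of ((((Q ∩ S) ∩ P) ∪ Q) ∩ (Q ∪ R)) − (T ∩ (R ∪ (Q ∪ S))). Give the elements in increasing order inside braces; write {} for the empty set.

{7, 10, 16}

Q ∩ S = {5, 10, 13, 16}
(Q ∩ S) ∩ P = {10}
((Q ∩ S) ∩ P) ∪ Q = {5, 7, 10, 13, 16, 17, 18}
Q ∪ R = {5, 6, 7, 8, 10, 11, 13, 15, 16, 17, 18, 19}
(((Q ∩ S) ∩ P) ∪ Q) ∩ (Q ∪ R) = {5, 7, 10, 13, 16, 17, 18}
Q ∪ S = {5, 7, 8, 9, 10, 11, 12, 13, 15, 16, 17, 18}
R ∪ (Q ∪ S) = {5, 6, 7, 8, 9, 10, 11, 12, 13, 15, 16, 17, 18, 19}
T ∩ (R ∪ (Q ∪ S)) = {5, 9, 11, 12, 13, 17, 18, 19}
((((Q ∩ S) ∩ P) ∪ Q) ∩ (Q ∪ R)) − (T ∩ (R ∪ (Q ∪ S))) = {7, 10, 16}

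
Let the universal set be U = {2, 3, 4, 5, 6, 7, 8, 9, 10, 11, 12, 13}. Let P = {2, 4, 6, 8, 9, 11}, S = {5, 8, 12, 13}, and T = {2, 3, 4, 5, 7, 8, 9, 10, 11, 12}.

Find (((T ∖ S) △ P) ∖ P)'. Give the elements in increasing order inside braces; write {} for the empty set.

{2, 4, 5, 6, 8, 9, 11, 12, 13}

T ∖ S = {2, 3, 4, 7, 9, 10, 11}
(T ∖ S) △ P = {3, 6, 7, 8, 10}
((T ∖ S) △ P) ∖ P = {3, 7, 10}
(((T ∖ S) △ P) ∖ P)' = {2, 4, 5, 6, 8, 9, 11, 12, 13}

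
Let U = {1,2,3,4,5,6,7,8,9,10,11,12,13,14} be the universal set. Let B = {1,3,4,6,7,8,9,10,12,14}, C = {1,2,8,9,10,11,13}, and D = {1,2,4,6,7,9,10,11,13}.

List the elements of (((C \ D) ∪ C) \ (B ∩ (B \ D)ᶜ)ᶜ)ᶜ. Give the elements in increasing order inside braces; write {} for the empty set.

C \ D = {8}
(C \ D) ∪ C = {1,2,8,9,10,11,13}
B \ D = {3,8,12,14}
(B \ D)ᶜ = {1,2,4,5,6,7,9,10,11,13}
B ∩ (B \ D)ᶜ = {1,4,6,7,9,10}
(B ∩ (B \ D)ᶜ)ᶜ = {2,3,5,8,11,12,13,14}
((C \ D) ∪ C) \ (B ∩ (B \ D)ᶜ)ᶜ = {1,9,10}
(((C \ D) ∪ C) \ (B ∩ (B \ D)ᶜ)ᶜ)ᶜ = {2,3,4,5,6,7,8,11,12,13,14}

{2,3,4,5,6,7,8,11,12,13,14}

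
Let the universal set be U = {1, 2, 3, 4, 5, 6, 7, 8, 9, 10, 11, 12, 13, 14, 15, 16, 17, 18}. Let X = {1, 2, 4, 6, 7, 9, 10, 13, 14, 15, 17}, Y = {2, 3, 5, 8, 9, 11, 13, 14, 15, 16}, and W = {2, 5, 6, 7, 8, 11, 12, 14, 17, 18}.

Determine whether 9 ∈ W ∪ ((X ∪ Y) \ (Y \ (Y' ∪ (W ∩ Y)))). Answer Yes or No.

9 ∈ X and 9 ∈ Y, so 9 ∈ X ∪ Y
9 ∈ Y, so 9 ∉ Y'
9 ∉ W and 9 ∈ Y, so 9 ∉ W ∩ Y
9 ∉ Y' and 9 ∉ (W ∩ Y), so 9 ∉ Y' ∪ (W ∩ Y)
9 ∈ Y and 9 ∉ (Y' ∪ (W ∩ Y)), so 9 ∈ Y \ (Y' ∪ (W ∩ Y))
9 ∈ (X ∪ Y) and 9 ∈ (Y \ (Y' ∪ (W ∩ Y))), so 9 ∉ (X ∪ Y) \ (Y \ (Y' ∪ (W ∩ Y)))
9 ∉ W and 9 ∉ ((X ∪ Y) \ (Y \ (Y' ∪ (W ∩ Y)))), so 9 ∉ W ∪ ((X ∪ Y) \ (Y \ (Y' ∪ (W ∩ Y))))

No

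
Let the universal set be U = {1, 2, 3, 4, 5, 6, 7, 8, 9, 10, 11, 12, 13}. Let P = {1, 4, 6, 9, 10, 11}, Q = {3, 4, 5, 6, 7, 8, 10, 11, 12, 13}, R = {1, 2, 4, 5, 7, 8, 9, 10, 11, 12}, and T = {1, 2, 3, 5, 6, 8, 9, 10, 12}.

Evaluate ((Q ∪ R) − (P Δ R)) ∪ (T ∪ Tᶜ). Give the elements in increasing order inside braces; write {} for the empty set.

Q ∪ R = {1, 2, 3, 4, 5, 6, 7, 8, 9, 10, 11, 12, 13}
P Δ R = {2, 5, 6, 7, 8, 12}
(Q ∪ R) − (P Δ R) = {1, 3, 4, 9, 10, 11, 13}
Tᶜ = {4, 7, 11, 13}
T ∪ Tᶜ = {1, 2, 3, 4, 5, 6, 7, 8, 9, 10, 11, 12, 13}
((Q ∪ R) − (P Δ R)) ∪ (T ∪ Tᶜ) = {1, 2, 3, 4, 5, 6, 7, 8, 9, 10, 11, 12, 13}

{1, 2, 3, 4, 5, 6, 7, 8, 9, 10, 11, 12, 13}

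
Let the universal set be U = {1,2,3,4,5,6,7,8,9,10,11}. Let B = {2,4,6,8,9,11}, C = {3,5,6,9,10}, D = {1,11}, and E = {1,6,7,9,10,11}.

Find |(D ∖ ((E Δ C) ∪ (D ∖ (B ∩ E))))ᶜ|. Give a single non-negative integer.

11

E Δ C = {1,3,5,7,11}
B ∩ E = {6,9,11}
D ∖ (B ∩ E) = {1}
(E Δ C) ∪ (D ∖ (B ∩ E)) = {1,3,5,7,11}
D ∖ ((E Δ C) ∪ (D ∖ (B ∩ E))) = {}
(D ∖ ((E Δ C) ∪ (D ∖ (B ∩ E))))ᶜ = {1,2,3,4,5,6,7,8,9,10,11}
|(D ∖ ((E Δ C) ∪ (D ∖ (B ∩ E))))ᶜ| = 11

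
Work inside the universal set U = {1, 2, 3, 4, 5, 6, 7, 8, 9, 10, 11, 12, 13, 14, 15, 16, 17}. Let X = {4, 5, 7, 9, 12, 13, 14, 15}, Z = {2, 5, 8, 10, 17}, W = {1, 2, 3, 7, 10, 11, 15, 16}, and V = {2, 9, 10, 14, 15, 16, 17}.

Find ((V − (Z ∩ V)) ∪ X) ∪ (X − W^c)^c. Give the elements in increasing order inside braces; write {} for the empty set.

Z ∩ V = {2, 10, 17}
V − (Z ∩ V) = {9, 14, 15, 16}
(V − (Z ∩ V)) ∪ X = {4, 5, 7, 9, 12, 13, 14, 15, 16}
W^c = {4, 5, 6, 8, 9, 12, 13, 14, 17}
X − W^c = {7, 15}
(X − W^c)^c = {1, 2, 3, 4, 5, 6, 8, 9, 10, 11, 12, 13, 14, 16, 17}
((V − (Z ∩ V)) ∪ X) ∪ (X − W^c)^c = {1, 2, 3, 4, 5, 6, 7, 8, 9, 10, 11, 12, 13, 14, 15, 16, 17}

{1, 2, 3, 4, 5, 6, 7, 8, 9, 10, 11, 12, 13, 14, 15, 16, 17}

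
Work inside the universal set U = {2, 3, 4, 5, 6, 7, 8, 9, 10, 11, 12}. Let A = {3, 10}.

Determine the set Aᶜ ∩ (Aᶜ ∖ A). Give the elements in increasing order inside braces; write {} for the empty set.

{2, 4, 5, 6, 7, 8, 9, 11, 12}

Aᶜ = {2, 4, 5, 6, 7, 8, 9, 11, 12}
Aᶜ ∖ A = {2, 4, 5, 6, 7, 8, 9, 11, 12}
Aᶜ ∩ (Aᶜ ∖ A) = {2, 4, 5, 6, 7, 8, 9, 11, 12}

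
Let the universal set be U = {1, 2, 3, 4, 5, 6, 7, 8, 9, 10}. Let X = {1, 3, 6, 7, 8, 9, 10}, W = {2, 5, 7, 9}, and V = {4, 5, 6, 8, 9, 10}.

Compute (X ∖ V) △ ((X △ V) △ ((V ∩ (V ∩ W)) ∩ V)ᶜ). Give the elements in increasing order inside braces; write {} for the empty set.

X ∖ V = {1, 3, 7}
X △ V = {1, 3, 4, 5, 7}
V ∩ W = {5, 9}
V ∩ (V ∩ W) = {5, 9}
(V ∩ (V ∩ W)) ∩ V = {5, 9}
((V ∩ (V ∩ W)) ∩ V)ᶜ = {1, 2, 3, 4, 6, 7, 8, 10}
(X △ V) △ ((V ∩ (V ∩ W)) ∩ V)ᶜ = {2, 5, 6, 8, 10}
(X ∖ V) △ ((X △ V) △ ((V ∩ (V ∩ W)) ∩ V)ᶜ) = {1, 2, 3, 5, 6, 7, 8, 10}

{1, 2, 3, 5, 6, 7, 8, 10}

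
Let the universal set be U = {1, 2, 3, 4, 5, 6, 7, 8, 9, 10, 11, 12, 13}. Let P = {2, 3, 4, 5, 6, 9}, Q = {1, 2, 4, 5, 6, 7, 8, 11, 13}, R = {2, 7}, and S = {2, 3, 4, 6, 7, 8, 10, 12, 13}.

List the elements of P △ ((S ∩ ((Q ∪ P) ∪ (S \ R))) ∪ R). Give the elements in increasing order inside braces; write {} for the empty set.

Q ∪ P = {1, 2, 3, 4, 5, 6, 7, 8, 9, 11, 13}
S \ R = {3, 4, 6, 8, 10, 12, 13}
(Q ∪ P) ∪ (S \ R) = {1, 2, 3, 4, 5, 6, 7, 8, 9, 10, 11, 12, 13}
S ∩ ((Q ∪ P) ∪ (S \ R)) = {2, 3, 4, 6, 7, 8, 10, 12, 13}
(S ∩ ((Q ∪ P) ∪ (S \ R))) ∪ R = {2, 3, 4, 6, 7, 8, 10, 12, 13}
P △ ((S ∩ ((Q ∪ P) ∪ (S \ R))) ∪ R) = {5, 7, 8, 9, 10, 12, 13}

{5, 7, 8, 9, 10, 12, 13}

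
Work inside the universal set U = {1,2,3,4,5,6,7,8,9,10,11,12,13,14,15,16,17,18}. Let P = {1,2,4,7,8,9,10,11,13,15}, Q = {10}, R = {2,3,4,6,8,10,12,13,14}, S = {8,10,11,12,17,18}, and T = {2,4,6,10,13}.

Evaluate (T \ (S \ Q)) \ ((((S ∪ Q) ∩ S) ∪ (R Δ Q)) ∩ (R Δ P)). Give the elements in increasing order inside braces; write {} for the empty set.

{2,4,10,13}

S \ Q = {8,11,12,17,18}
T \ (S \ Q) = {2,4,6,10,13}
S ∪ Q = {8,10,11,12,17,18}
(S ∪ Q) ∩ S = {8,10,11,12,17,18}
R Δ Q = {2,3,4,6,8,12,13,14}
((S ∪ Q) ∩ S) ∪ (R Δ Q) = {2,3,4,6,8,10,11,12,13,14,17,18}
R Δ P = {1,3,6,7,9,11,12,14,15}
(((S ∪ Q) ∩ S) ∪ (R Δ Q)) ∩ (R Δ P) = {3,6,11,12,14}
(T \ (S \ Q)) \ ((((S ∪ Q) ∩ S) ∪ (R Δ Q)) ∩ (R Δ P)) = {2,4,10,13}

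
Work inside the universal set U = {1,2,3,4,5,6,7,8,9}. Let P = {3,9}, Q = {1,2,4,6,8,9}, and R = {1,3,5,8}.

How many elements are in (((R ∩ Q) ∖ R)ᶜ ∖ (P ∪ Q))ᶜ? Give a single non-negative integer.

7

R ∩ Q = {1,8}
(R ∩ Q) ∖ R = {}
((R ∩ Q) ∖ R)ᶜ = {1,2,3,4,5,6,7,8,9}
P ∪ Q = {1,2,3,4,6,8,9}
((R ∩ Q) ∖ R)ᶜ ∖ (P ∪ Q) = {5,7}
(((R ∩ Q) ∖ R)ᶜ ∖ (P ∪ Q))ᶜ = {1,2,3,4,6,8,9}
|(((R ∩ Q) ∖ R)ᶜ ∖ (P ∪ Q))ᶜ| = 7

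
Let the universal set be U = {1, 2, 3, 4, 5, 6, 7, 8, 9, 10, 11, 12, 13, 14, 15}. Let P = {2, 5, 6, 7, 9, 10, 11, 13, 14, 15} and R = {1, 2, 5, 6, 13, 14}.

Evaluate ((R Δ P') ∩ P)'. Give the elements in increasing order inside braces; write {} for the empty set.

{1, 3, 4, 7, 8, 9, 10, 11, 12, 15}

P' = {1, 3, 4, 8, 12}
R Δ P' = {2, 3, 4, 5, 6, 8, 12, 13, 14}
(R Δ P') ∩ P = {2, 5, 6, 13, 14}
((R Δ P') ∩ P)' = {1, 3, 4, 7, 8, 9, 10, 11, 12, 15}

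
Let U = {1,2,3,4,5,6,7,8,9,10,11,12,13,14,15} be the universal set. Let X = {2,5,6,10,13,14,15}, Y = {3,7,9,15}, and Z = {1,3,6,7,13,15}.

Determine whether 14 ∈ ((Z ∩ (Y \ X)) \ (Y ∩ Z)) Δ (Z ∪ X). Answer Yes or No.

Yes

14 ∉ Y and 14 ∈ X, so 14 ∉ Y \ X
14 ∉ Z and 14 ∉ (Y \ X), so 14 ∉ Z ∩ (Y \ X)
14 ∉ Y and 14 ∉ Z, so 14 ∉ Y ∩ Z
14 ∉ (Z ∩ (Y \ X)) and 14 ∉ (Y ∩ Z), so 14 ∉ (Z ∩ (Y \ X)) \ (Y ∩ Z)
14 ∉ Z and 14 ∈ X, so 14 ∈ Z ∪ X
14 ∉ ((Z ∩ (Y \ X)) \ (Y ∩ Z)) and 14 ∈ (Z ∪ X), so 14 ∈ ((Z ∩ (Y \ X)) \ (Y ∩ Z)) Δ (Z ∪ X)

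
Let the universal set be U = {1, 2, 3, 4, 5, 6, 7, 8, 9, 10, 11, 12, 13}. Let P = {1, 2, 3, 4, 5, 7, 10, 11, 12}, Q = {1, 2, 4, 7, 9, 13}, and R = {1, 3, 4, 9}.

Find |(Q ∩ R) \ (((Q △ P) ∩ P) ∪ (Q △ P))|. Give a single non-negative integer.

2

Q ∩ R = {1, 4, 9}
Q △ P = {3, 5, 9, 10, 11, 12, 13}
(Q △ P) ∩ P = {3, 5, 10, 11, 12}
((Q △ P) ∩ P) ∪ (Q △ P) = {3, 5, 9, 10, 11, 12, 13}
(Q ∩ R) \ (((Q △ P) ∩ P) ∪ (Q △ P)) = {1, 4}
|(Q ∩ R) \ (((Q △ P) ∩ P) ∪ (Q △ P))| = 2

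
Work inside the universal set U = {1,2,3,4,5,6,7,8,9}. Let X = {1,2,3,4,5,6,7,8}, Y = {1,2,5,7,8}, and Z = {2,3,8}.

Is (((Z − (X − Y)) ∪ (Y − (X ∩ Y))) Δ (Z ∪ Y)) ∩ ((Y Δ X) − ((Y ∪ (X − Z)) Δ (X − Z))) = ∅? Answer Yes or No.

X − Y = {3,4,6}
Z − (X − Y) = {2,8}
X ∩ Y = {1,2,5,7,8}
Y − (X ∩ Y) = {}
(Z − (X − Y)) ∪ (Y − (X ∩ Y)) = {2,8}
Z ∪ Y = {1,2,3,5,7,8}
((Z − (X − Y)) ∪ (Y − (X ∩ Y))) Δ (Z ∪ Y) = {1,3,5,7}
Y Δ X = {3,4,6}
X − Z = {1,4,5,6,7}
Y ∪ (X − Z) = {1,2,4,5,6,7,8}
(Y ∪ (X − Z)) Δ (X − Z) = {2,8}
(Y Δ X) − ((Y ∪ (X − Z)) Δ (X − Z)) = {3,4,6}
3 lies in both, so they are not disjoint.

No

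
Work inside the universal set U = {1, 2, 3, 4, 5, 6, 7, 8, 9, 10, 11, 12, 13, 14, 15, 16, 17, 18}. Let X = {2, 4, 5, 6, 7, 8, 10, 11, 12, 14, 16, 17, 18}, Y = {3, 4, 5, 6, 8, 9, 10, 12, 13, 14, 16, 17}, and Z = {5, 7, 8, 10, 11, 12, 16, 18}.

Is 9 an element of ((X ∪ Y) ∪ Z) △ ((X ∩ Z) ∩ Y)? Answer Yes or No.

9 ∉ X and 9 ∈ Y, so 9 ∈ X ∪ Y
9 ∈ (X ∪ Y) and 9 ∉ Z, so 9 ∈ (X ∪ Y) ∪ Z
9 ∉ X and 9 ∉ Z, so 9 ∉ X ∩ Z
9 ∉ (X ∩ Z) and 9 ∈ Y, so 9 ∉ (X ∩ Z) ∩ Y
9 ∈ ((X ∪ Y) ∪ Z) and 9 ∉ ((X ∩ Z) ∩ Y), so 9 ∈ ((X ∪ Y) ∪ Z) △ ((X ∩ Z) ∩ Y)

Yes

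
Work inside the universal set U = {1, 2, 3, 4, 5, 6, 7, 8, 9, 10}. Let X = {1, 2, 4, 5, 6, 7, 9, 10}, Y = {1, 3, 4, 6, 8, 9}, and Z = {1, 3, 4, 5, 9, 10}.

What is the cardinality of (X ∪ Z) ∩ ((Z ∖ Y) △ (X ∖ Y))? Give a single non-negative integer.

X ∪ Z = {1, 2, 3, 4, 5, 6, 7, 9, 10}
Z ∖ Y = {5, 10}
X ∖ Y = {2, 5, 7, 10}
(Z ∖ Y) △ (X ∖ Y) = {2, 7}
(X ∪ Z) ∩ ((Z ∖ Y) △ (X ∖ Y)) = {2, 7}
|(X ∪ Z) ∩ ((Z ∖ Y) △ (X ∖ Y))| = 2

2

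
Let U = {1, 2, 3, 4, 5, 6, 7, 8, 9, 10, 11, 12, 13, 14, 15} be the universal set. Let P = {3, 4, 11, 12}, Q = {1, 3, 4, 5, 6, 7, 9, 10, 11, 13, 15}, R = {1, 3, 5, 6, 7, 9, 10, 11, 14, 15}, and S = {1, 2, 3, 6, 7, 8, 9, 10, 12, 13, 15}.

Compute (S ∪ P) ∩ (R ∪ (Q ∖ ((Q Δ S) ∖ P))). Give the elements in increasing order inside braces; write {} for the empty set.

S ∪ P = {1, 2, 3, 4, 6, 7, 8, 9, 10, 11, 12, 13, 15}
Q Δ S = {2, 4, 5, 8, 11, 12}
(Q Δ S) ∖ P = {2, 5, 8}
Q ∖ ((Q Δ S) ∖ P) = {1, 3, 4, 6, 7, 9, 10, 11, 13, 15}
R ∪ (Q ∖ ((Q Δ S) ∖ P)) = {1, 3, 4, 5, 6, 7, 9, 10, 11, 13, 14, 15}
(S ∪ P) ∩ (R ∪ (Q ∖ ((Q Δ S) ∖ P))) = {1, 3, 4, 6, 7, 9, 10, 11, 13, 15}

{1, 3, 4, 6, 7, 9, 10, 11, 13, 15}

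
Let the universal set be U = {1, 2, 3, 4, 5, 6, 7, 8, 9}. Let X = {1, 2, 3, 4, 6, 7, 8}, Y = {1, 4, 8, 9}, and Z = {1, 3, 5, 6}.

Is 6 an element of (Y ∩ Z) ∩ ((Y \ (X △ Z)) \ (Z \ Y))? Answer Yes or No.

6 ∉ Y and 6 ∈ Z, so 6 ∉ Y ∩ Z
6 ∈ X and 6 ∈ Z, so 6 ∉ X △ Z
6 ∉ Y and 6 ∉ (X △ Z), so 6 ∉ Y \ (X △ Z)
6 ∈ Z and 6 ∉ Y, so 6 ∈ Z \ Y
6 ∉ (Y \ (X △ Z)) and 6 ∈ (Z \ Y), so 6 ∉ (Y \ (X △ Z)) \ (Z \ Y)
6 ∉ (Y ∩ Z) and 6 ∉ ((Y \ (X △ Z)) \ (Z \ Y)), so 6 ∉ (Y ∩ Z) ∩ ((Y \ (X △ Z)) \ (Z \ Y))

No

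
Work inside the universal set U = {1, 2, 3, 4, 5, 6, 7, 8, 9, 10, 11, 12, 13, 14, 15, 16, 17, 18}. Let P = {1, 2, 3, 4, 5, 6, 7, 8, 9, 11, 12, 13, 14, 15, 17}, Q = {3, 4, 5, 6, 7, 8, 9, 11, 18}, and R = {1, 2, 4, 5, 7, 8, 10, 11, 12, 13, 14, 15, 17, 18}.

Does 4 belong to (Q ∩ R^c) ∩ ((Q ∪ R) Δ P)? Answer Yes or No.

No

4 ∈ R, so 4 ∉ R^c
4 ∈ Q and 4 ∉ R^c, so 4 ∉ Q ∩ R^c
4 ∈ Q and 4 ∈ R, so 4 ∈ Q ∪ R
4 ∈ (Q ∪ R) and 4 ∈ P, so 4 ∉ (Q ∪ R) Δ P
4 ∉ (Q ∩ R^c) and 4 ∉ ((Q ∪ R) Δ P), so 4 ∉ (Q ∩ R^c) ∩ ((Q ∪ R) Δ P)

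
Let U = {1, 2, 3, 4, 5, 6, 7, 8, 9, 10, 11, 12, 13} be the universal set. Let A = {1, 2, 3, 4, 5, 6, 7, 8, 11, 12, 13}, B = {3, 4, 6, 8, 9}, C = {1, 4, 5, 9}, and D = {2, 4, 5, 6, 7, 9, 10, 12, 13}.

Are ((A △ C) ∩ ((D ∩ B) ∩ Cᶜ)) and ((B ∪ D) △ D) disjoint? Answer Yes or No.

Yes

A △ C = {2, 3, 6, 7, 8, 9, 11, 12, 13}
D ∩ B = {4, 6, 9}
Cᶜ = {2, 3, 6, 7, 8, 10, 11, 12, 13}
(D ∩ B) ∩ Cᶜ = {6}
(A △ C) ∩ ((D ∩ B) ∩ Cᶜ) = {6}
B ∪ D = {2, 3, 4, 5, 6, 7, 8, 9, 10, 12, 13}
(B ∪ D) △ D = {3, 8}
{6} and {3, 8} share no elements.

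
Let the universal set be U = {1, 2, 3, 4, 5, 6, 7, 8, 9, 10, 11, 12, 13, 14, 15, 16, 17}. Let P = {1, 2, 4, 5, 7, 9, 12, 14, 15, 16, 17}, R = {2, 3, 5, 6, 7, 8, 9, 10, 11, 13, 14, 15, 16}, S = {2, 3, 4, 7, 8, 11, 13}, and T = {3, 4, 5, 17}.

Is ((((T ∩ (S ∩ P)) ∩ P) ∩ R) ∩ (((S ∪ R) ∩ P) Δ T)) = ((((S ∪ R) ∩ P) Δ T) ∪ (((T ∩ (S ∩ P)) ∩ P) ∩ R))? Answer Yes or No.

S ∩ P = {2, 4, 7}
T ∩ (S ∩ P) = {4}
(T ∩ (S ∩ P)) ∩ P = {4}
((T ∩ (S ∩ P)) ∩ P) ∩ R = {}
S ∪ R = {2, 3, 4, 5, 6, 7, 8, 9, 10, 11, 13, 14, 15, 16}
(S ∪ R) ∩ P = {2, 4, 5, 7, 9, 14, 15, 16}
((S ∪ R) ∩ P) Δ T = {2, 3, 7, 9, 14, 15, 16, 17}
(((T ∩ (S ∩ P)) ∩ P) ∩ R) ∩ (((S ∪ R) ∩ P) Δ T) = {}
(((S ∪ R) ∩ P) Δ T) ∪ (((T ∩ (S ∩ P)) ∩ P) ∩ R) = {2, 3, 7, 9, 14, 15, 16, 17}
2 ∈ (((S ∪ R) ∩ P) Δ T) ∪ (((T ∩ (S ∩ P)) ∩ P) ∩ R) but 2 ∉ (((T ∩ (S ∩ P)) ∩ P) ∩ R) ∩ (((S ∪ R) ∩ P) Δ T), so they differ.

No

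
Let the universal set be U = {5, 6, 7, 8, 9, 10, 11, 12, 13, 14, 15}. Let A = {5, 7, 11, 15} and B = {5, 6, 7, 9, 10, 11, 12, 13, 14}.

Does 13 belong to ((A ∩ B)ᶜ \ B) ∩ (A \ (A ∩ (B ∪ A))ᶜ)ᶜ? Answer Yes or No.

13 ∉ A and 13 ∈ B, so 13 ∉ A ∩ B
13 ∈ (A ∩ B)ᶜ since 13 ∉ (A ∩ B)
13 ∈ (A ∩ B)ᶜ and 13 ∈ B, so 13 ∉ (A ∩ B)ᶜ \ B
13 ∈ B and 13 ∉ A, so 13 ∈ B ∪ A
13 ∉ A and 13 ∈ (B ∪ A), so 13 ∉ A ∩ (B ∪ A)
13 ∈ (A ∩ (B ∪ A))ᶜ since 13 ∉ (A ∩ (B ∪ A))
13 ∉ A and 13 ∈ (A ∩ (B ∪ A))ᶜ, so 13 ∉ A \ (A ∩ (B ∪ A))ᶜ
13 ∈ (A \ (A ∩ (B ∪ A))ᶜ)ᶜ since 13 ∉ (A \ (A ∩ (B ∪ A))ᶜ)
13 ∉ ((A ∩ B)ᶜ \ B) and 13 ∈ (A \ (A ∩ (B ∪ A))ᶜ)ᶜ, so 13 ∉ ((A ∩ B)ᶜ \ B) ∩ (A \ (A ∩ (B ∪ A))ᶜ)ᶜ

No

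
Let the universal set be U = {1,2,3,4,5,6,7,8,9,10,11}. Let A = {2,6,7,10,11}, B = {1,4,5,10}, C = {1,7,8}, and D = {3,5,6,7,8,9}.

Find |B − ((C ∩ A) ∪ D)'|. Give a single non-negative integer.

C ∩ A = {7}
(C ∩ A) ∪ D = {3,5,6,7,8,9}
((C ∩ A) ∪ D)' = {1,2,4,10,11}
B − ((C ∩ A) ∪ D)' = {5}
|B − ((C ∩ A) ∪ D)'| = 1

1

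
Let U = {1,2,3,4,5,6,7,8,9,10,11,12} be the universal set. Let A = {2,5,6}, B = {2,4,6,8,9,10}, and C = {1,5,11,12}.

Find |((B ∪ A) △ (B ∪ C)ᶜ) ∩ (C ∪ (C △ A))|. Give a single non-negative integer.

B ∪ A = {2,4,5,6,8,9,10}
B ∪ C = {1,2,4,5,6,8,9,10,11,12}
(B ∪ C)ᶜ = {3,7}
(B ∪ A) △ (B ∪ C)ᶜ = {2,3,4,5,6,7,8,9,10}
C △ A = {1,2,6,11,12}
C ∪ (C △ A) = {1,2,5,6,11,12}
((B ∪ A) △ (B ∪ C)ᶜ) ∩ (C ∪ (C △ A)) = {2,5,6}
|((B ∪ A) △ (B ∪ C)ᶜ) ∩ (C ∪ (C △ A))| = 3

3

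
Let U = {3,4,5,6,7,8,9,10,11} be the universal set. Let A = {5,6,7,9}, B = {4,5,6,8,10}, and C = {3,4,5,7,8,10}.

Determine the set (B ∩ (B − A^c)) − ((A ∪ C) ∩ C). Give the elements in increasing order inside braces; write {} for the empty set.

A^c = {3,4,8,10,11}
B − A^c = {5,6}
B ∩ (B − A^c) = {5,6}
A ∪ C = {3,4,5,6,7,8,9,10}
(A ∪ C) ∩ C = {3,4,5,7,8,10}
(B ∩ (B − A^c)) − ((A ∪ C) ∩ C) = {6}

{6}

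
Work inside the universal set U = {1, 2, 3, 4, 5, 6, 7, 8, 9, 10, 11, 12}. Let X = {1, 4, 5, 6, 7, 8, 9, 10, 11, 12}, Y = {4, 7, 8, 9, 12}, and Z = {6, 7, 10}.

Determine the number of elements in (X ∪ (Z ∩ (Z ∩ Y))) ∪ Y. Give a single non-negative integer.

10

Z ∩ Y = {7}
Z ∩ (Z ∩ Y) = {7}
X ∪ (Z ∩ (Z ∩ Y)) = {1, 4, 5, 6, 7, 8, 9, 10, 11, 12}
(X ∪ (Z ∩ (Z ∩ Y))) ∪ Y = {1, 4, 5, 6, 7, 8, 9, 10, 11, 12}
|(X ∪ (Z ∩ (Z ∩ Y))) ∪ Y| = 10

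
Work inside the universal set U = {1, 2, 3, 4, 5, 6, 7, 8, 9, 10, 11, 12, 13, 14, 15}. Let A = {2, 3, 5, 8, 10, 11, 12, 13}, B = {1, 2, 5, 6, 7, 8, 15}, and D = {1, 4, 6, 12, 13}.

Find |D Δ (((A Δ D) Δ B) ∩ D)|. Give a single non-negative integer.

A Δ D = {1, 2, 3, 4, 5, 6, 8, 10, 11}
(A Δ D) Δ B = {3, 4, 7, 10, 11, 15}
((A Δ D) Δ B) ∩ D = {4}
D Δ (((A Δ D) Δ B) ∩ D) = {1, 6, 12, 13}
|D Δ (((A Δ D) Δ B) ∩ D)| = 4

4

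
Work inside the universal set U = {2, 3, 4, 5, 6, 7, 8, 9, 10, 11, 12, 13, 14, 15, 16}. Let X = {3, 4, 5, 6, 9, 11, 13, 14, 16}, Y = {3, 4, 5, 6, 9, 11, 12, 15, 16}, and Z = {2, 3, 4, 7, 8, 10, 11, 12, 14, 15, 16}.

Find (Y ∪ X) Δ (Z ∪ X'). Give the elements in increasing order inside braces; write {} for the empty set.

{2, 5, 6, 7, 8, 9, 10, 13}

Y ∪ X = {3, 4, 5, 6, 9, 11, 12, 13, 14, 15, 16}
X' = {2, 7, 8, 10, 12, 15}
Z ∪ X' = {2, 3, 4, 7, 8, 10, 11, 12, 14, 15, 16}
(Y ∪ X) Δ (Z ∪ X') = {2, 5, 6, 7, 8, 9, 10, 13}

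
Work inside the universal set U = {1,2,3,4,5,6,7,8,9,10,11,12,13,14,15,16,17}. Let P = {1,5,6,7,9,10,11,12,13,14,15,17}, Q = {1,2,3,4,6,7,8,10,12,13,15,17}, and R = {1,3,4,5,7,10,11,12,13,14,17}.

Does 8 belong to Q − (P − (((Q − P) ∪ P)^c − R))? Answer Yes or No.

Yes

8 ∈ Q and 8 ∉ P, so 8 ∈ Q − P
8 ∈ (Q − P) and 8 ∉ P, so 8 ∈ (Q − P) ∪ P
8 ∉ ((Q − P) ∪ P)^c since 8 ∈ ((Q − P) ∪ P)
8 ∉ ((Q − P) ∪ P)^c and 8 ∉ R, so 8 ∉ ((Q − P) ∪ P)^c − R
8 ∉ P and 8 ∉ (((Q − P) ∪ P)^c − R), so 8 ∉ P − (((Q − P) ∪ P)^c − R)
8 ∈ Q and 8 ∉ (P − (((Q − P) ∪ P)^c − R)), so 8 ∈ Q − (P − (((Q − P) ∪ P)^c − R))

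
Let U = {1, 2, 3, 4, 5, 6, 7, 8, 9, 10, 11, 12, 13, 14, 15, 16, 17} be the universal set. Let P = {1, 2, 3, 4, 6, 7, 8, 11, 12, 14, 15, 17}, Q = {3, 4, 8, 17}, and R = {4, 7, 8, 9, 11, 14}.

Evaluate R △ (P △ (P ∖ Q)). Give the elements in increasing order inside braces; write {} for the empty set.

P ∖ Q = {1, 2, 6, 7, 11, 12, 14, 15}
P △ (P ∖ Q) = {3, 4, 8, 17}
R △ (P △ (P ∖ Q)) = {3, 7, 9, 11, 14, 17}

{3, 7, 9, 11, 14, 17}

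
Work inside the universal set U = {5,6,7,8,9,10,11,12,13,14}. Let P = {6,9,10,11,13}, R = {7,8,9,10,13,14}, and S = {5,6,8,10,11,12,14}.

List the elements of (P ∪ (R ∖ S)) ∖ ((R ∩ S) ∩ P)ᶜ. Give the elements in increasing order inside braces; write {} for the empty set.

{10}

R ∖ S = {7,9,13}
P ∪ (R ∖ S) = {6,7,9,10,11,13}
R ∩ S = {8,10,14}
(R ∩ S) ∩ P = {10}
((R ∩ S) ∩ P)ᶜ = {5,6,7,8,9,11,12,13,14}
(P ∪ (R ∖ S)) ∖ ((R ∩ S) ∩ P)ᶜ = {10}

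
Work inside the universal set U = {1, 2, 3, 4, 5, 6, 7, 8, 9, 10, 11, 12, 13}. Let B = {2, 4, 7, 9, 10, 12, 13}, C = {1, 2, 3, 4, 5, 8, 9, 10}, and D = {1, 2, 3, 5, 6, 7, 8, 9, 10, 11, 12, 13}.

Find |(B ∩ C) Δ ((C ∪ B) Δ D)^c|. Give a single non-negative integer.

B ∩ C = {2, 4, 9, 10}
C ∪ B = {1, 2, 3, 4, 5, 7, 8, 9, 10, 12, 13}
(C ∪ B) Δ D = {4, 6, 11}
((C ∪ B) Δ D)^c = {1, 2, 3, 5, 7, 8, 9, 10, 12, 13}
(B ∩ C) Δ ((C ∪ B) Δ D)^c = {1, 3, 4, 5, 7, 8, 12, 13}
|(B ∩ C) Δ ((C ∪ B) Δ D)^c| = 8

8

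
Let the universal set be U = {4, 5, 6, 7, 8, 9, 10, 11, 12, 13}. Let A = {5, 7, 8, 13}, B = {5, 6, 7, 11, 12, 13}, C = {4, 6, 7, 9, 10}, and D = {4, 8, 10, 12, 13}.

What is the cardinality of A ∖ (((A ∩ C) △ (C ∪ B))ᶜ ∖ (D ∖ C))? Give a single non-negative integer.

A ∩ C = {7}
C ∪ B = {4, 5, 6, 7, 9, 10, 11, 12, 13}
(A ∩ C) △ (C ∪ B) = {4, 5, 6, 9, 10, 11, 12, 13}
((A ∩ C) △ (C ∪ B))ᶜ = {7, 8}
D ∖ C = {8, 12, 13}
((A ∩ C) △ (C ∪ B))ᶜ ∖ (D ∖ C) = {7}
A ∖ (((A ∩ C) △ (C ∪ B))ᶜ ∖ (D ∖ C)) = {5, 8, 13}
|A ∖ (((A ∩ C) △ (C ∪ B))ᶜ ∖ (D ∖ C))| = 3

3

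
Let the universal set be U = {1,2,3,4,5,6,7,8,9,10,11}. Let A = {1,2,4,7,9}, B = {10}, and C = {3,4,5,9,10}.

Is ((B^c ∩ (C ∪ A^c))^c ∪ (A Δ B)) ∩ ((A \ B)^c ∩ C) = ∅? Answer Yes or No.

B^c = {1,2,3,4,5,6,7,8,9,11}
A^c = {3,5,6,8,10,11}
C ∪ A^c = {3,4,5,6,8,9,10,11}
B^c ∩ (C ∪ A^c) = {3,4,5,6,8,9,11}
(B^c ∩ (C ∪ A^c))^c = {1,2,7,10}
A Δ B = {1,2,4,7,9,10}
(B^c ∩ (C ∪ A^c))^c ∪ (A Δ B) = {1,2,4,7,9,10}
A \ B = {1,2,4,7,9}
(A \ B)^c = {3,5,6,8,10,11}
(A \ B)^c ∩ C = {3,5,10}
10 lies in both, so they are not disjoint.

No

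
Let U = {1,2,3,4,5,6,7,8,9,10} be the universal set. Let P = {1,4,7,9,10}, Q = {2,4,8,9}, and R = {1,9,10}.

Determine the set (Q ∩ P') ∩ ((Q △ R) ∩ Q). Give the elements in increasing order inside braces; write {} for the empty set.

P' = {2,3,5,6,8}
Q ∩ P' = {2,8}
Q △ R = {1,2,4,8,10}
(Q △ R) ∩ Q = {2,4,8}
(Q ∩ P') ∩ ((Q △ R) ∩ Q) = {2,8}

{2,8}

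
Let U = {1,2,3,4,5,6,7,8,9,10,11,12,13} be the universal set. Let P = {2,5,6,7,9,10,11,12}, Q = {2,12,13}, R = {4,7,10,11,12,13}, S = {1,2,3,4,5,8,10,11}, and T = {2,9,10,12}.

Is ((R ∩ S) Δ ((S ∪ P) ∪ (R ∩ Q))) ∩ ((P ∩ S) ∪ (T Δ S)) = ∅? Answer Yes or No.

R ∩ S = {4,10,11}
S ∪ P = {1,2,3,4,5,6,7,8,9,10,11,12}
R ∩ Q = {12,13}
(S ∪ P) ∪ (R ∩ Q) = {1,2,3,4,5,6,7,8,9,10,11,12,13}
(R ∩ S) Δ ((S ∪ P) ∪ (R ∩ Q)) = {1,2,3,5,6,7,8,9,12,13}
P ∩ S = {2,5,10,11}
T Δ S = {1,3,4,5,8,9,11,12}
(P ∩ S) ∪ (T Δ S) = {1,2,3,4,5,8,9,10,11,12}
1 lies in both, so they are not disjoint.

No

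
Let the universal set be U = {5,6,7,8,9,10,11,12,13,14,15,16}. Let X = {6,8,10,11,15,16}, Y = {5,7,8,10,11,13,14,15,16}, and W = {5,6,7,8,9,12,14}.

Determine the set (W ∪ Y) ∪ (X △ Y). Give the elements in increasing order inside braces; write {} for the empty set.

W ∪ Y = {5,6,7,8,9,10,11,12,13,14,15,16}
X △ Y = {5,6,7,13,14}
(W ∪ Y) ∪ (X △ Y) = {5,6,7,8,9,10,11,12,13,14,15,16}

{5,6,7,8,9,10,11,12,13,14,15,16}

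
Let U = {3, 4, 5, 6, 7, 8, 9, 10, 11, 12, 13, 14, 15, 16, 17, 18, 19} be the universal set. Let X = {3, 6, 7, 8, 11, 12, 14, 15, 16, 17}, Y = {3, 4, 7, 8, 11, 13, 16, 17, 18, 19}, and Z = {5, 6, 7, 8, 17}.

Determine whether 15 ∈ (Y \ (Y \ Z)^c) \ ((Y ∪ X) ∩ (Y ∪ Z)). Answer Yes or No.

No

15 ∉ Y and 15 ∉ Z, so 15 ∉ Y \ Z
15 ∈ (Y \ Z)^c since 15 ∉ (Y \ Z)
15 ∉ Y and 15 ∈ (Y \ Z)^c, so 15 ∉ Y \ (Y \ Z)^c
15 ∉ Y and 15 ∈ X, so 15 ∈ Y ∪ X
15 ∉ Y and 15 ∉ Z, so 15 ∉ Y ∪ Z
15 ∈ (Y ∪ X) and 15 ∉ (Y ∪ Z), so 15 ∉ (Y ∪ X) ∩ (Y ∪ Z)
15 ∉ (Y \ (Y \ Z)^c) and 15 ∉ ((Y ∪ X) ∩ (Y ∪ Z)), so 15 ∉ (Y \ (Y \ Z)^c) \ ((Y ∪ X) ∩ (Y ∪ Z))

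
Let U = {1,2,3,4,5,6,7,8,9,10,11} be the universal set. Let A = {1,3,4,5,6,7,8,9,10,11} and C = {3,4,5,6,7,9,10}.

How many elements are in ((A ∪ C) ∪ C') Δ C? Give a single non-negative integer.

A ∪ C = {1,3,4,5,6,7,8,9,10,11}
C' = {1,2,8,11}
(A ∪ C) ∪ C' = {1,2,3,4,5,6,7,8,9,10,11}
((A ∪ C) ∪ C') Δ C = {1,2,8,11}
|((A ∪ C) ∪ C') Δ C| = 4

4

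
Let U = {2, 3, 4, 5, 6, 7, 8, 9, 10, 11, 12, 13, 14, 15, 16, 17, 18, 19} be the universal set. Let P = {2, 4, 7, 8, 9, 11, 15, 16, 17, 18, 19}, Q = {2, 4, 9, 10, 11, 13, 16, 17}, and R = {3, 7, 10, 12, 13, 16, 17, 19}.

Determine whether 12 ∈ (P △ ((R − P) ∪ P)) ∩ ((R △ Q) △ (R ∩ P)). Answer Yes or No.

Yes

12 ∈ R and 12 ∉ P, so 12 ∈ R − P
12 ∈ (R − P) and 12 ∉ P, so 12 ∈ (R − P) ∪ P
12 ∉ P and 12 ∈ ((R − P) ∪ P), so 12 ∈ P △ ((R − P) ∪ P)
12 ∈ R and 12 ∉ Q, so 12 ∈ R △ Q
12 ∈ R and 12 ∉ P, so 12 ∉ R ∩ P
12 ∈ (R △ Q) and 12 ∉ (R ∩ P), so 12 ∈ (R △ Q) △ (R ∩ P)
12 ∈ (P △ ((R − P) ∪ P)) and 12 ∈ ((R △ Q) △ (R ∩ P)), so 12 ∈ (P △ ((R − P) ∪ P)) ∩ ((R △ Q) △ (R ∩ P))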